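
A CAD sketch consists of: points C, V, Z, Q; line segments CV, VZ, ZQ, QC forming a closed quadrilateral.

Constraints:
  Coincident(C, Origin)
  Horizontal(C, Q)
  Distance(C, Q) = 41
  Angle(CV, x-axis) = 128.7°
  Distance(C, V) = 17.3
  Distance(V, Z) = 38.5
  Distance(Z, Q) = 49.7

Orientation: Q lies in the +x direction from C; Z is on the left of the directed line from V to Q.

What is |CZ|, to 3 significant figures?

44.8

C is at the origin; C and Q share the same y with |CQ| = 41.0 and Q in +x, so Q = (41.0, 0). CV runs at 128.7° with |CV| = 17.3, so V = (-10.8, 13.5). Z is determined by |VZ| = 38.5 and |ZQ| = 49.7 together: it lies at the intersection of circle(V, 38.5) and circle(Q, 49.7). With |VQ| = 53.5, the foot of the radical line on VQ is 17.5 from V and the perpendicular offset is √(38.5² − 17.5²) = 34.3. Taking the left-of-VQ solution: Z = (14.8, 42.2).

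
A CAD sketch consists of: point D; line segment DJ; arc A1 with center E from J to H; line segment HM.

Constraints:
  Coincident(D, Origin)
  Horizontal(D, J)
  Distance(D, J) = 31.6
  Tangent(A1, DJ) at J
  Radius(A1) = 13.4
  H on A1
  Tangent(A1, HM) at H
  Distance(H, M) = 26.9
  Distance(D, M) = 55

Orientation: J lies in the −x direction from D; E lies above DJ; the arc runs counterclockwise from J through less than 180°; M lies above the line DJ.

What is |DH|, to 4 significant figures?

28.52

D is at the origin; D and J share the same y with |DJ| = 31.6 and J on the −x side, so J = (-31.60, 0.000). Since A1 is tangent to DJ there, EJ ⟂ DJ, so E = J + (0, 13.4) = (-31.60, 13.40). Since EH ⟂ HM (tangency), |EM| = √(13.4² + 26.9²) = 30.05 regardless of where H sits on A1. So M lies on both circle(D, 55.0) and circle(E, 30.05); the above-DJ intersection is M = (-33.82, 43.37). H is the foot of the tangent from M: H = (-20.08, 20.25).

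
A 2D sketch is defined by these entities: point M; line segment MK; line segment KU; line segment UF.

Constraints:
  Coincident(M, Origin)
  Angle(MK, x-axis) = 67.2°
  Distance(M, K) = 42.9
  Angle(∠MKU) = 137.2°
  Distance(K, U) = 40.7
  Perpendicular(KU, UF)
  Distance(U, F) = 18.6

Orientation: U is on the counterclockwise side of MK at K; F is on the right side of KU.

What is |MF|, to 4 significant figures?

86.54

∠MKU = 137.2°, so KU runs at 67.2° + (180° − 137.2°) = 110.0° from the x-axis; with |KU| = 40.7, U = K + 40.7·(cos 110.0°, sin 110.0°) = (2.704, 77.79). KU ⟂ UF; with |UF| = 18.6 on the right of KU, F = U + 18.6·(0.9397, 0.3420) = (20.18, 84.15). Then |MF| = |F − M| = 86.54.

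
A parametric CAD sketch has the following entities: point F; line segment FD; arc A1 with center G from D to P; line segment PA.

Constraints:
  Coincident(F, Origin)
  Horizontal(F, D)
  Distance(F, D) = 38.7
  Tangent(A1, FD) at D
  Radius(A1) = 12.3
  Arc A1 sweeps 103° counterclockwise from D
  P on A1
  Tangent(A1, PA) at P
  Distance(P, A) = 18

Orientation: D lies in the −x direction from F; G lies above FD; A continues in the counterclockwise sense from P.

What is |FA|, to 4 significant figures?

44.83

On A1, D sits at bearing -90° from G; a 103° counterclockwise sweep puts P at bearing 13°, so P = G + 12.3·(cos 13°, sin 13°) = (-26.72, 15.07). Tangency of A1 to PA means the radius GP is perpendicular to PA, so PA runs along (−sin 13°, cos 13°); with |PA| = 18.0, A = (-30.76, 32.61). Then |FA| = |A − F| = 44.83.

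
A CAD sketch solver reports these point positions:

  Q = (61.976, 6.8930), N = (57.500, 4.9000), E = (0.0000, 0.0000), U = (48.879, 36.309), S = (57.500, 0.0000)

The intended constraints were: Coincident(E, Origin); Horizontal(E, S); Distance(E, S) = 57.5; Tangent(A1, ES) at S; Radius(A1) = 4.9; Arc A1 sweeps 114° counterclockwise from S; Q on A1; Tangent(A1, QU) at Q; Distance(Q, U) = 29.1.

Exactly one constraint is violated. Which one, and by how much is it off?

Distance(Q, U) = 29.1 — off by 3.10.

E = (0.00, 0.00) ✓; E.y = 0.00, S.y = 0.00 ✓; |ES| = 57.50 ✓; ∠(NS, SE) = 90.00° ✓; |NS| = 4.900 ✓; bearing(N→Q) − bearing(N→S) = 114.0° ✓; |NQ| = 4.900 ✓; ∠(NQ, QU) = 90.00° ✓; |QU| = 32.20 ✗.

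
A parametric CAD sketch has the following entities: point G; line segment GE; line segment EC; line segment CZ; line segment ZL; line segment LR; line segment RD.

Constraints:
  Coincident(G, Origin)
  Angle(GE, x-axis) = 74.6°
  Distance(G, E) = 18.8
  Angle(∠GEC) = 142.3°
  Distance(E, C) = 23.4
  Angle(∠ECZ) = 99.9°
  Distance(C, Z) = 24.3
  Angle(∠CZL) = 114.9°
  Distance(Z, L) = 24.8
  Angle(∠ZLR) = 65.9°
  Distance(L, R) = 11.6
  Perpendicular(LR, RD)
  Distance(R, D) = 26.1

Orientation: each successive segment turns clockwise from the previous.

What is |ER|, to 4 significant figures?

27.17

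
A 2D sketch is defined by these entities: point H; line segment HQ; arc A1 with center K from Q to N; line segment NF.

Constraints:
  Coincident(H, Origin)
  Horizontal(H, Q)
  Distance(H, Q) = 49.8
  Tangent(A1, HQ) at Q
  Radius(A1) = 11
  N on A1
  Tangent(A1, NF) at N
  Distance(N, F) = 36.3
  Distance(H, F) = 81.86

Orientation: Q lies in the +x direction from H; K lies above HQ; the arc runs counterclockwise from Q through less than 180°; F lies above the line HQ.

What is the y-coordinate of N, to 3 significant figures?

8.31

Checks: |KN| = 11.00 ✓; ∠(KN, NF) = 90.00° ✓; |NF| = 36.30 ✓; |HF| = 81.86 ✓.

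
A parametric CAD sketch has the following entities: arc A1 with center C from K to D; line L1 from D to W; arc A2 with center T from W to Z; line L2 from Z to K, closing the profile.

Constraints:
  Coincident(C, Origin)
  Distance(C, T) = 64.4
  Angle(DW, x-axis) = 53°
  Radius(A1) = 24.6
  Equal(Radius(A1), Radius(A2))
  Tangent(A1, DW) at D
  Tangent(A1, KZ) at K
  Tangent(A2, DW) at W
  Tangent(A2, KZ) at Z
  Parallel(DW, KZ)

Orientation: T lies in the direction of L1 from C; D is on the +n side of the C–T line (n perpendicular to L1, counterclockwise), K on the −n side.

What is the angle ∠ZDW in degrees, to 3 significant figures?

37.4°

The slot axis is L1's direction at 53.0°, so u = (cos 53.0°, sin 53.0°) = (0.602, 0.799) and n = (−sin 53.0°, cos 53.0°) = (-0.799, 0.602). C is at the origin and T lies 64.4 along u from C, so T = 64.4·u = (38.8, 51.4). Tangency of A1 to both parallel lines with radius 24.6 puts D and K at C ± 24.6·n: D = (-19.6, 14.8), K = (19.6, -14.8). Equal radii place W and Z the same way about T: W = T + 24.6·n = (19.1, 66.2), Z = T − 24.6·n = (58.4, 36.6). Then cos ∠ZDW = DZ·DW / (|DZ||DW|), giving 37.4°.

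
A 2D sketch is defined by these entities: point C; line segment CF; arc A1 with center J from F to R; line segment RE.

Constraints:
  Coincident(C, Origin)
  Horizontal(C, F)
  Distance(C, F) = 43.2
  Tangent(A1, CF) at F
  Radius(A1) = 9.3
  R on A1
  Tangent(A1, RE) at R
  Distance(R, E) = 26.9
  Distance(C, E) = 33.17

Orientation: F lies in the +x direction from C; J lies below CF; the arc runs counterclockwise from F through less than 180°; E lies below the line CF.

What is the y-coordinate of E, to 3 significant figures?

-26.2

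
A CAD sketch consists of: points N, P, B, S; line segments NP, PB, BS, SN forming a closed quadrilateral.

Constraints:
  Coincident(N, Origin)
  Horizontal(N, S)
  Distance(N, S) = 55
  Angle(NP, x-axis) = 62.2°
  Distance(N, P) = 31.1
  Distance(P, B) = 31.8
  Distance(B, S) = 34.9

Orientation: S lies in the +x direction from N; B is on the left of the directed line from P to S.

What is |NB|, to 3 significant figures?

56.8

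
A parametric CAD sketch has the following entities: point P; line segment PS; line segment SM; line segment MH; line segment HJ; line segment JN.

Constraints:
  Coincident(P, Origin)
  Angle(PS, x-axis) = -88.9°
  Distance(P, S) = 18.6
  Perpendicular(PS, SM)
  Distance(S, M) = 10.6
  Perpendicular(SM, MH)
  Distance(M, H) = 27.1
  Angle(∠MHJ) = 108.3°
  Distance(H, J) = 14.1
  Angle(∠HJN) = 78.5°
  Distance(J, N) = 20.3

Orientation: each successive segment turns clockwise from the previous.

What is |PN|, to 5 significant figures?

8.9002

P is at the origin; PS runs at -88.9° with length 18.6, so S = (0.35707, -18.597). The perpendicularity gives SM at right angles to PS, so SM runs at -178.90°; with |SM| = 10.6, M = (-10.241, -18.800). The perpendicularity gives MH at right angles to SM, so MH runs at 91.100°; with |MH| = 27.1, H = (-10.761, 8.2949). ∠MHJ = 108.3° gives HJ at 19.400° from the x-axis; with |HJ| = 14.1, J = (2.5382, 12.978). ∠HJN = 78.5° gives JN at -82.100° from the x-axis; with |JN| = 20.3, N = (5.3283, -7.1289). Then |PN| = |N − P| = 8.9002.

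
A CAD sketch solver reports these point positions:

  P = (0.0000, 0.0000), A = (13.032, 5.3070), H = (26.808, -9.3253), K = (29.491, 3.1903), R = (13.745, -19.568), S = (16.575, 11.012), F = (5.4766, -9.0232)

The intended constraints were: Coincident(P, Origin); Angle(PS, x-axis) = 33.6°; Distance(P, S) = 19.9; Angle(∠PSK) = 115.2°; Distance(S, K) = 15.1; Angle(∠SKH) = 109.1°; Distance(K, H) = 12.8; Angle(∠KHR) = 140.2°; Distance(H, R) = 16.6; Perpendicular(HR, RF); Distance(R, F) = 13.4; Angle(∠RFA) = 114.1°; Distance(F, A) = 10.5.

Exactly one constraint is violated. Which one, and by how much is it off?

Distance(F, A) = 10.5 — off by 5.70.

P = (0.00, 0.00) ✓; PS at 33.60° ✓; |PS| = 19.90 ✓; ∠PSK = 115.2° ✓; |SK| = 15.10 ✓; ∠SKH = 109.1° ✓; |KH| = 12.80 ✓; ∠KHR = 140.2° ✓; |HR| = 16.60 ✓; ∠(HR, RF) = 90.00° ✓; |RF| = 13.40 ✓; ∠RFA = 114.1° ✓; |FA| = 16.20 ✗.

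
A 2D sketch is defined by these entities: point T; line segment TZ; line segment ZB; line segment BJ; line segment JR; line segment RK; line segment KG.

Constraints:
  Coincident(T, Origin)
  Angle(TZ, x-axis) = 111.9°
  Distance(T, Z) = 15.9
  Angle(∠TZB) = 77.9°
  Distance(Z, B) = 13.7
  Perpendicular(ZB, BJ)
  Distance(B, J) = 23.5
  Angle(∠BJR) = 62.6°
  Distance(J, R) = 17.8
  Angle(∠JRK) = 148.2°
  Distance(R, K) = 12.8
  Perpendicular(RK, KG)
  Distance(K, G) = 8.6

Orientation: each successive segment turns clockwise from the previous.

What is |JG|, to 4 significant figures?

27.94

T is at the origin; TZ runs at 111.9° with length 15.9, so Z = (-5.931, 14.75). ∠TZB = 77.9° gives ZB at 9.800° from the x-axis; with |ZB| = 13.7, B = (7.570, 17.08). ZB ⟂ BJ, so BJ runs at -80.20°; with |BJ| = 23.5, J = (11.57, -6.073). ∠BJR = 62.6° gives JR at 162.4° from the x-axis; with |JR| = 17.8, R = (-5.397, -0.6904). ∠JRK = 148.2° gives RK at 130.6° from the x-axis; with |RK| = 12.8, K = (-13.73, 9.028). The perpendicularity gives KG at right angles to RK, so KG runs at 40.60°; with |KG| = 8.6, G = (-7.197, 14.62). Then |JG| = |G − J| = 27.94.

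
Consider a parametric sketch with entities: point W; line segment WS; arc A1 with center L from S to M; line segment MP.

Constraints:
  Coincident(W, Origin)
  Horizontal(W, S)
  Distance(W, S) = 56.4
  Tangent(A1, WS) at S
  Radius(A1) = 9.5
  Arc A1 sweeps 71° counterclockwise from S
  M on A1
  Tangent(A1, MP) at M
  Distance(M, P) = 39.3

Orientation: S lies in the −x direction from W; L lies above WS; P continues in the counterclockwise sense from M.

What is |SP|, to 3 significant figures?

48.7

W is at the origin; W and S share the same y with |WS| = 56.4 and S on the −x side, so S = (-56.4, 0.00). A1 meets WS tangentially, so LS is at right angles to WS, so L = S + (0, 9.5) = (-56.4, 9.50). On A1, S sits at bearing -90° from L; a 71° counterclockwise sweep puts M at bearing -19°, so M = L + 9.5·(cos -19°, sin -19°) = (-47.4, 6.41). Tangency of A1 to MP means the radius LM is perpendicular to MP, so MP runs along (−sin -19°, cos -19°); with |MP| = 39.3, P = (-34.6, 43.6). Then |SP| = |P − S| = 48.7.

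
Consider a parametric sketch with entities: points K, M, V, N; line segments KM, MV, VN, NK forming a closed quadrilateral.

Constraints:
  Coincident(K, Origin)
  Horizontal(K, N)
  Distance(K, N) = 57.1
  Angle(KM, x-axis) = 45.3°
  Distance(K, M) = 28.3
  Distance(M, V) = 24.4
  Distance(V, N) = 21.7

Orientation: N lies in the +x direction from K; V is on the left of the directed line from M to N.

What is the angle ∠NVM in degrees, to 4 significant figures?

133.0°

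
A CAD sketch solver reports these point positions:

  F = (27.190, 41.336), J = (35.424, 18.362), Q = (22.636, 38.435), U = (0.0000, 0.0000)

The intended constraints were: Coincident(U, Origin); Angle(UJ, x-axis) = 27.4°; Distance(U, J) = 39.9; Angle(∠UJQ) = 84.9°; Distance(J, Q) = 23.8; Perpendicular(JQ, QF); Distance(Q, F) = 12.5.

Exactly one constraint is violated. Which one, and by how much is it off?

Distance(Q, F) = 12.5 — off by 7.10.

U = (0.00, 0.00) ✓; UJ at 27.40° ✓; |UJ| = 39.90 ✓; ∠UJQ = 84.90° ✓; |JQ| = 23.80 ✓; ∠(JQ, QF) = 90.00° ✓; |QF| = 5.400 ✗.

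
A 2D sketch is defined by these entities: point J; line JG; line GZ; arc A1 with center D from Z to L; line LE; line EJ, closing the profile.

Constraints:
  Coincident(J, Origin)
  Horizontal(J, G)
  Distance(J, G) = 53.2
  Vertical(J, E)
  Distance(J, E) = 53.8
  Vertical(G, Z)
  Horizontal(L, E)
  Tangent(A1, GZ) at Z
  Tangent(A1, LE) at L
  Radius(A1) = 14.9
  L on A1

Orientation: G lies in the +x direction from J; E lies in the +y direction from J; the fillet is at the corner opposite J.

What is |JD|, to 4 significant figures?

54.59

J is at the origin; J and G share the same y with |JG| = 53.2 and G on the +x side, so G = (53.20, 0.000). J and E share the same x with |JE| = 53.8 and E on the +y side, so E = (0.000, 53.80). The virtual corner opposite J is at (53.20, 53.80). The tangent condition forces DZ to be normal to GZ and the tangent condition forces DL to be normal to LE, with radius 14.9, so the center D sits 14.9 in from both sides at D = (38.30, 38.90). Then |JD| = |D − J| = 54.59.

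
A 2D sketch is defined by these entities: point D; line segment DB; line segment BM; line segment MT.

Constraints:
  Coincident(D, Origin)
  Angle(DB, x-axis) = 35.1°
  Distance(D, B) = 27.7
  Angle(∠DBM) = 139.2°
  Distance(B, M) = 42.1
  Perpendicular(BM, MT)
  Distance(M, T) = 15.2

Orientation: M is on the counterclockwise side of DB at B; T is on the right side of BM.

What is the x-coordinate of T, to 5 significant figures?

47.661

D is at the origin; DB runs at 35.1° with length 27.7, so B = 27.7·(cos 35.1°, sin 35.1°) = (22.663, 15.928). ∠DBM = 139.2°, so BM runs at 35.1° + (180° − 139.2°) = 75.900° from the x-axis; with |BM| = 42.1, M = B + 42.1·(cos 75.900°, sin 75.900°) = (32.919, 56.759). BM is perpendicular to MT; with |MT| = 15.2 on the right of BM, T = M + 15.2·(0.96987, -0.24362) = (47.661, 53.056). So T.x = 47.661.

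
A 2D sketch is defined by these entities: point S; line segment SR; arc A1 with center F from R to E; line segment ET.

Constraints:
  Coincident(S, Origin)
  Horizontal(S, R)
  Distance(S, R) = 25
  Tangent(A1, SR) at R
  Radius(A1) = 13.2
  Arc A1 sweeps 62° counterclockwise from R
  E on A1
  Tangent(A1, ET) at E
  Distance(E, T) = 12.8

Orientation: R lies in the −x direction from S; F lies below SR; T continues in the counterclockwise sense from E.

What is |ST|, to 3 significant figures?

46.4

S is at the origin; SR is horizontal with |SR| = 25.0 and R on the −x side, so R = (-25.0, 0.00). Tangency of A1 to SR means the radius FR is perpendicular to SR, so F = R + (0, -13.2) = (-25.0, -13.2). On A1, R sits at bearing 90° from F; a 62° counterclockwise sweep puts E at bearing 152°, so E = F + 13.2·(cos 152°, sin 152°) = (-36.7, -7.00). Since A1 is tangent to ET there, FE ⟂ ET, so ET runs along (−sin 152°, cos 152°); with |ET| = 12.8, T = (-42.7, -18.3). Then |ST| = |T − S| = 46.4.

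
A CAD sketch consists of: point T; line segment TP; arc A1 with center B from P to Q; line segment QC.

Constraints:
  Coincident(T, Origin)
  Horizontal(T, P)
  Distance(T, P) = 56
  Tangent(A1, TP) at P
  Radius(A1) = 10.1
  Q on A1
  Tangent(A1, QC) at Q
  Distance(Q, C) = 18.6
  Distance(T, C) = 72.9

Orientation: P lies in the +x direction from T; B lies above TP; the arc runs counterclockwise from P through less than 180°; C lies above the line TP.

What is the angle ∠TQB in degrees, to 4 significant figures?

11.93°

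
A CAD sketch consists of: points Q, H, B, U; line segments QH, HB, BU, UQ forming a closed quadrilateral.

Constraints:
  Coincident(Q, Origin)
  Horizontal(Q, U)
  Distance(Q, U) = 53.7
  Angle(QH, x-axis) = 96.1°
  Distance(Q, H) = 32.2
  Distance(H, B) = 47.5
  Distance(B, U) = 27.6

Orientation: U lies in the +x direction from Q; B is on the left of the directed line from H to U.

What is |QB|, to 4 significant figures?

50.66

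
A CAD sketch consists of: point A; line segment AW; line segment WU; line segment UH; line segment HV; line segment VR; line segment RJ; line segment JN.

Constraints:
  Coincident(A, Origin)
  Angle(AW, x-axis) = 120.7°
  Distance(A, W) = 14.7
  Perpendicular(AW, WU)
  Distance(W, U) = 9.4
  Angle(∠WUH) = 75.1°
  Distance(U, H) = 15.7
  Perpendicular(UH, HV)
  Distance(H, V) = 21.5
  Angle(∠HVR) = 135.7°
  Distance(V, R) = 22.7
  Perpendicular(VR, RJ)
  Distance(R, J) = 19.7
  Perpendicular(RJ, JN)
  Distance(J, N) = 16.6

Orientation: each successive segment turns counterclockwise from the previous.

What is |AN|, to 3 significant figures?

20.4

VR is perpendicular to RJ, so RJ runs at 180°; with |RJ| = 19.7, J = (-8.99, 35.0). The perpendicularity gives JN at right angles to RJ, so JN runs at -90.1°; with |JN| = 16.6, N = (-9.02, 18.4). Then |AN| = |N − A| = 20.4.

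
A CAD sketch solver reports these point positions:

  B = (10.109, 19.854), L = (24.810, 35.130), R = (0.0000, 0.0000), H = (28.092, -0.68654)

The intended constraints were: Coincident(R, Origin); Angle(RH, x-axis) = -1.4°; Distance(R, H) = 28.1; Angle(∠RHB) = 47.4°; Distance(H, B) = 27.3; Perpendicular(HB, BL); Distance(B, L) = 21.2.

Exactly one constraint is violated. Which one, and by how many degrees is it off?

Perpendicular(HB, BL) — off by 4.90°.

R = (0.00, 0.00) ✓; RH at -1.400° ✓; |RH| = 28.10 ✓; ∠RHB = 47.40° ✓; |HB| = 27.30 ✓; ∠(HB, BL) = 85.10° ✗; |BL| = 21.20 ✓.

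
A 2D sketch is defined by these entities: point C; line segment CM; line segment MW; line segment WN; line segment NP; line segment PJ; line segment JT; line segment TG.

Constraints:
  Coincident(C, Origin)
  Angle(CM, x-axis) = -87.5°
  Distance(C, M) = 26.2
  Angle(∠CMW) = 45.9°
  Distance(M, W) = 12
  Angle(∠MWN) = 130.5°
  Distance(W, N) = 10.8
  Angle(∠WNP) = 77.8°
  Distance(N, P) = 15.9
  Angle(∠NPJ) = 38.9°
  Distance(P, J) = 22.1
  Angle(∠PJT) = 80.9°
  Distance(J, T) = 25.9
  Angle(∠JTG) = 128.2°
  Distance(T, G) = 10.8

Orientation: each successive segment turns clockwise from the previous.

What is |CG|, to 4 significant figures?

18.55

C is at the origin; CM runs at -87.5° with length 26.2, so M = (1.143, -26.18). ∠CMW = 45.9° gives MW at 138.4° from the x-axis; with |MW| = 12.0, W = (-7.831, -18.21). ∠MWN = 130.5° gives WN at 88.90° from the x-axis; with |WN| = 10.8, N = (-7.623, -7.410). ∠WNP = 77.8° gives NP at -13.30° from the x-axis; with |NP| = 15.9, P = (7.850, -11.07). ∠NPJ = 38.9° gives PJ at -154.4° from the x-axis; with |PJ| = 22.1, J = (-12.08, -20.62). ∠PJT = 80.9° gives JT at 106.5° from the x-axis; with |JT| = 25.9, T = (-19.44, 4.217). ∠JTG = 128.2° gives TG at 54.70° from the x-axis; with |TG| = 10.8, G = (-13.20, 13.03). Then |CG| = |G − C| = 18.55.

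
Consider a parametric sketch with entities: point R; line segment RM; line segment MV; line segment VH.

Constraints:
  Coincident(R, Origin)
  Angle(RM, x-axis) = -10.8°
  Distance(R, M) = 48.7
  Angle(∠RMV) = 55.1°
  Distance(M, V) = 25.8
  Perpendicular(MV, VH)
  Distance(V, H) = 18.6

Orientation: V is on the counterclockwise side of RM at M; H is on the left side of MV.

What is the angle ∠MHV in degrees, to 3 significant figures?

54.2°

R is at the origin; RM runs at -10.8° with length 48.7, so M = 48.7·(cos -10.8°, sin -10.8°) = (47.8, -9.13). ∠RMV = 55.1°, so MV runs at -10.8° + (180° − 55.1°) = 114° from the x-axis; with |MV| = 25.8, V = M + 25.8·(cos 114°, sin 114°) = (37.3, 14.4). MV is perpendicular to VH; with |VH| = 18.6 on the left of MV, H = V + 18.6·(-0.913, -0.408) = (20.3, 6.83). Then cos ∠MHV = HM·HV / (|HM||HV|), giving 54.2°.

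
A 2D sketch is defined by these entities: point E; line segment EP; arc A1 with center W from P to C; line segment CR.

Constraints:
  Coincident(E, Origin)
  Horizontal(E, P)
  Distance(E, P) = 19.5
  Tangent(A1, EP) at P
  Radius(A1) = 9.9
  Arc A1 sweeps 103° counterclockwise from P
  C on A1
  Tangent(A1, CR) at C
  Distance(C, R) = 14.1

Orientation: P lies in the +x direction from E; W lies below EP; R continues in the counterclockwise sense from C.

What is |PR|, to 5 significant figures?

26.664

E is at the origin; EP is horizontal with |EP| = 19.5 and P on the +x side, so P = (19.500, 0.0000). The tangent condition forces WP to be normal to EP, so W = P + (0, -9.9) = (19.500, -9.9000). On A1, P sits at bearing 90° from W; a 103° counterclockwise sweep puts C at bearing 193°, so C = W + 9.9·(cos 193°, sin 193°) = (9.8537, -12.127). The tangent condition forces WC to be normal to CR, so CR runs along (−sin 193°, cos 193°); with |CR| = 14.1, R = (13.026, -25.866). Then |PR| = |R − P| = 26.664.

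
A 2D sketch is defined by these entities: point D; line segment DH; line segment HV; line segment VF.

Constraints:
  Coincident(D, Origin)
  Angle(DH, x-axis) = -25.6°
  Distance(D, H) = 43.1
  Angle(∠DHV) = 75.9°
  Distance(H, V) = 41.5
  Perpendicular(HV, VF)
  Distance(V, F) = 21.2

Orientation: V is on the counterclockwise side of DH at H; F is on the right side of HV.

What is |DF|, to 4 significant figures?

70.22

D is at the origin; DH runs at -25.6° with length 43.1, so H = 43.1·(cos -25.6°, sin -25.6°) = (38.87, -18.62). ∠DHV = 75.9°, so HV runs at -25.6° + (180° − 75.9°) = 78.50° from the x-axis; with |HV| = 41.5, V = H + 41.5·(cos 78.50°, sin 78.50°) = (47.14, 22.04). The perpendicularity gives VF at right angles to HV; with |VF| = 21.2 on the right of HV, F = V + 21.2·(0.9799, -0.1994) = (67.92, 17.82). Then |DF| = |F − D| = 70.22.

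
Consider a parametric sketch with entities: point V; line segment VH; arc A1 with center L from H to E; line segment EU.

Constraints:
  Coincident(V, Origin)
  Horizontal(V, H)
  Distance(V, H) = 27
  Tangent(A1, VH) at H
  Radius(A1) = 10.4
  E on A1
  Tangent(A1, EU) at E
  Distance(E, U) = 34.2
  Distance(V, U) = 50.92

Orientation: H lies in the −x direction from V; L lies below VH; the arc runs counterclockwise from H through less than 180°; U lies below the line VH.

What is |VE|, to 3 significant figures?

39.3

V is at the origin; VH is horizontal with |VH| = 27.0 and H on the −x side, so H = (-27.0, 0.00). Tangency of A1 to VH means the radius LH is perpendicular to VH, so L = H + (0, -10.4) = (-27.0, -10.4). Since LE ⟂ EU (tangency), |LU| = √(10.4² + 34.2²) = 35.7 regardless of where E sits on A1. So U lies on both circle(V, 50.92) and circle(L, 35.7); the below-VH intersection is U = (-22.2, -45.8). E is the foot of the tangent from U: E = (-36.5, -14.7).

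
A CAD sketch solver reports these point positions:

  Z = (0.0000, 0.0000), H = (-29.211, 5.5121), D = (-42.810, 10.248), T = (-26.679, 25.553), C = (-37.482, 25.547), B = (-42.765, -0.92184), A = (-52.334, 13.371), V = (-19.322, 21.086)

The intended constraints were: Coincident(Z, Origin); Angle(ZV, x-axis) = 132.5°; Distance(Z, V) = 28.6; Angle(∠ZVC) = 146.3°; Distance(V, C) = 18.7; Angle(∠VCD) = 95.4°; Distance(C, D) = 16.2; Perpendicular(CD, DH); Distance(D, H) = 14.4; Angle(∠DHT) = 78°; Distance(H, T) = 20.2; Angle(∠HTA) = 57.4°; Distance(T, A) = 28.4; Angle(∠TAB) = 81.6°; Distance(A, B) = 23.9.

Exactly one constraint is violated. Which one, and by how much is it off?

Distance(A, B) = 23.9 — off by 6.70.

Z = (0.00, 0.00) ✓; ZV at 132.5° ✓; |ZV| = 28.60 ✓; ∠ZVC = 146.3° ✓; |VC| = 18.70 ✓; ∠VCD = 95.40° ✓; |CD| = 16.20 ✓; ∠(CD, DH) = 90.00° ✓; |DH| = 14.40 ✓; ∠DHT = 78.00° ✓; |HT| = 20.20 ✓; ∠HTA = 57.40° ✓; |TA| = 28.40 ✓; ∠TAB = 81.60° ✓; |AB| = 17.20 ✗.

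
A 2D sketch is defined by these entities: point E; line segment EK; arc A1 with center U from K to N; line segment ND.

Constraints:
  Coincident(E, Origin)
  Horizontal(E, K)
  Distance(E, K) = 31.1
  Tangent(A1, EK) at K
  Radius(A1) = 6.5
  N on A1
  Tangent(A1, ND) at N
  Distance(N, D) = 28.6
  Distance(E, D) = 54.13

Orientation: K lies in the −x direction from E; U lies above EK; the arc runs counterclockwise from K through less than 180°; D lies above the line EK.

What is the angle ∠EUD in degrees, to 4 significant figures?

124.7°

E is at the origin; EK is horizontal with |EK| = 31.1 and K on the −x side, so K = (-31.10, 0.000). Tangency of A1 to EK means the radius UK is perpendicular to EK, so U = K + (0, 6.5) = (-31.10, 6.500). Since UN ⟂ ND (tangency), |UD| = √(6.5² + 28.6²) = 29.33 regardless of where N sits on A1. So D lies on both circle(E, 54.13) and circle(U, 29.33); the above-EK intersection is D = (-42.50, 33.52). N is the foot of the tangent from D: N = (-25.82, 10.29).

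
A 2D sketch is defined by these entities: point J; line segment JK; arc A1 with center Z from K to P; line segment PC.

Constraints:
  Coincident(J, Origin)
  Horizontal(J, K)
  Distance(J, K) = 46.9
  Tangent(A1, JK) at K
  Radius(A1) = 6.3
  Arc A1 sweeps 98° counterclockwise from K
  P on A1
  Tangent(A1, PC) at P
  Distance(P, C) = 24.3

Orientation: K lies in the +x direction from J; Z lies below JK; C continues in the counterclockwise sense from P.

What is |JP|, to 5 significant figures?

41.290

J is at the origin; JK is horizontal with |JK| = 46.9 and K on the +x side, so K = (46.900, 0.0000). The tangent condition forces ZK to be normal to JK, so Z = K + (0, -6.3) = (46.900, -6.3000). On A1, K sits at bearing 90° from Z; a 98° counterclockwise sweep puts P at bearing 188°, so P = Z + 6.3·(cos 188°, sin 188°) = (40.661, -7.1768). Then |JP| = |P − J| = 41.290.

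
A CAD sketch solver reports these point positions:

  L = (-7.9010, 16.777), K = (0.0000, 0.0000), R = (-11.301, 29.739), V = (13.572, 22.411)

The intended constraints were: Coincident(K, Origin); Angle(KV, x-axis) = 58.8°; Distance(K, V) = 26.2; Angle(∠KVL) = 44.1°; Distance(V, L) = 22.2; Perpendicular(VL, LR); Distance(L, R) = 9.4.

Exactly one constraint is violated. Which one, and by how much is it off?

Distance(L, R) = 9.4 — off by 4.00.

K = (0.00, 0.00) ✓; KV at 58.80° ✓; |KV| = 26.20 ✓; ∠KVL = 44.10° ✓; |VL| = 22.20 ✓; ∠(VL, LR) = 90.00° ✓; |LR| = 13.40 ✗.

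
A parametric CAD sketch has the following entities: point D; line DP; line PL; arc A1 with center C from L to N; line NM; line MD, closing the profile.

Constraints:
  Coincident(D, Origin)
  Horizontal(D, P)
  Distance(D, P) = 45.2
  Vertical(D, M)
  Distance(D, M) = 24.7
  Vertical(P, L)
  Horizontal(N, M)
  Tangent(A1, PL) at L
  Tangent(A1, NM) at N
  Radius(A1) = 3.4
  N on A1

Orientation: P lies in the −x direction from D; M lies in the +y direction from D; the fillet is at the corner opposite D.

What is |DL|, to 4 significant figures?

49.97

D is at the origin; DP is horizontal with |DP| = 45.2 and P on the −x side, so P = (-45.20, 0.000). DM is vertical with |DM| = 24.7 and M on the +y side, so M = (0.000, 24.70). The virtual corner opposite D is at (-45.20, 24.70). A1 meets PL tangentially, so CL is at right angles to PL and A1 meets NM tangentially, so CN is at right angles to NM, with radius 3.4, so the center C sits 3.4 in from both sides at C = (-41.80, 21.30). That places the tangent points at L = (-45.20, 21.30) on PL and N = (-41.80, 24.70) on NM. Then |DL| = |L − D| = 49.97.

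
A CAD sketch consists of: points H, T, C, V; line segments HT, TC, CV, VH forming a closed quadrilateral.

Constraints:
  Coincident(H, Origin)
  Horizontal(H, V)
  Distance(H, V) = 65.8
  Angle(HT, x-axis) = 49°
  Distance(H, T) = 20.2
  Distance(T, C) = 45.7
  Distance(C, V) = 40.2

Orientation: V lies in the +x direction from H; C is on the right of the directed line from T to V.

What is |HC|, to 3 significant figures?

42.7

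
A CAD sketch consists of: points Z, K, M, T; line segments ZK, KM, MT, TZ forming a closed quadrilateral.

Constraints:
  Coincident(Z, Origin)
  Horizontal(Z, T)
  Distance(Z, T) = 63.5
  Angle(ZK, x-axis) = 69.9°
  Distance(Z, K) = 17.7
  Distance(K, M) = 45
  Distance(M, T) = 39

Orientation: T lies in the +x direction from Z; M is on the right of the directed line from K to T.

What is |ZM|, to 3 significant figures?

37.2

Checks: |KM| = 45.00 ✓; |MT| = 39.00 ✓.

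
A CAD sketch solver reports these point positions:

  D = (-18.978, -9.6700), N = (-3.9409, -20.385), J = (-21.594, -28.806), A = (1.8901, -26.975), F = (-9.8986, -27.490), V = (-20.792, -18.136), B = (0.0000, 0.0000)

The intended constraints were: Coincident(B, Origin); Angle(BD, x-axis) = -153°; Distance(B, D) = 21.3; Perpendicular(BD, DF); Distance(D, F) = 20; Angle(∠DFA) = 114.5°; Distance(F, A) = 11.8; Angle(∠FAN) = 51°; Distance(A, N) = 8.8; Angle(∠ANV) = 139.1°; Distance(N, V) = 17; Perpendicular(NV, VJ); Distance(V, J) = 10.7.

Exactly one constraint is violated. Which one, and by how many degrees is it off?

Perpendicular(NV, VJ) — off by 3.30°.

B = (0.00, 0.00) ✓; BD at -153.0° ✓; |BD| = 21.30 ✓; ∠(BD, DF) = 90.00° ✓; |DF| = 20.00 ✓; ∠DFA = 114.5° ✓; |FA| = 11.80 ✓; ∠FAN = 51.00° ✓; |AN| = 8.799 ✓; ∠ANV = 139.1° ✓; |NV| = 17.00 ✓; ∠(NV, VJ) = 93.30° ✗; |VJ| = 10.70 ✓.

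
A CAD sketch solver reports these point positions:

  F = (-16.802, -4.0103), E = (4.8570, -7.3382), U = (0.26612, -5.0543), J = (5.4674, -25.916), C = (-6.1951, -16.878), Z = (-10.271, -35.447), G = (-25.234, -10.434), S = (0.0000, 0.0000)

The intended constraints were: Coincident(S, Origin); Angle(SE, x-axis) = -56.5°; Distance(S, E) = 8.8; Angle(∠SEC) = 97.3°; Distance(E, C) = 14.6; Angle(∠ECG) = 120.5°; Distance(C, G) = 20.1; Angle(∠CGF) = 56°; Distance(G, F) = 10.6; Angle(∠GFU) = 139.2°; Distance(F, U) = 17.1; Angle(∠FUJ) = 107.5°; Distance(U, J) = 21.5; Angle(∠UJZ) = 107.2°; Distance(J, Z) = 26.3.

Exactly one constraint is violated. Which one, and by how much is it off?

Distance(J, Z) = 26.3 — off by 7.90.

S = (0.00, 0.00) ✓; SE at -56.50° ✓; |SE| = 8.800 ✓; ∠SEC = 97.30° ✓; |EC| = 14.60 ✓; ∠ECG = 120.5° ✓; |CG| = 20.10 ✓; ∠CGF = 56.00° ✓; |GF| = 10.60 ✓; ∠GFU = 139.2° ✓; |FU| = 17.10 ✓; ∠FUJ = 107.5° ✓; |UJ| = 21.50 ✓; ∠UJZ = 107.2° ✓; |JZ| = 18.40 ✗.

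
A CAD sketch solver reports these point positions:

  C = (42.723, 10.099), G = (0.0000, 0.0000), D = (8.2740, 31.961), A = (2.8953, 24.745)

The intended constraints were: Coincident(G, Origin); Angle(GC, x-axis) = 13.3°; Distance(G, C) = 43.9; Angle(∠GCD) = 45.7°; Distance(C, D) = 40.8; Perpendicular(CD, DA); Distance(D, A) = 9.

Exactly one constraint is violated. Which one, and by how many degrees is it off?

Perpendicular(CD, DA) — off by 4.30°.

G = (0.00, 0.00) ✓; GC at 13.30° ✓; |GC| = 43.90 ✓; ∠GCD = 45.70° ✓; |CD| = 40.80 ✓; ∠(CD, DA) = 85.70° ✗; |DA| = 9.000 ✓.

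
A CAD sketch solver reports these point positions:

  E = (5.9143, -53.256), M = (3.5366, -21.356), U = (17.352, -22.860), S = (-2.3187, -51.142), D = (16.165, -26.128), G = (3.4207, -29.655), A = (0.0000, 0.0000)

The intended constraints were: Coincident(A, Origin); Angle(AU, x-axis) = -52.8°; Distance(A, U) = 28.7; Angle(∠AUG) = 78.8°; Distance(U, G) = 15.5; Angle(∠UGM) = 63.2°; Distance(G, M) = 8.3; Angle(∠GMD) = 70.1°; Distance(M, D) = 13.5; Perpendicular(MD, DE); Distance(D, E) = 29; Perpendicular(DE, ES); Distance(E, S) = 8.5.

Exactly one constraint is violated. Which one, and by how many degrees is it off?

Perpendicular(DE, ES) — off by 6.30°.

A = (0.00, 0.00) ✓; AU at -52.80° ✓; |AU| = 28.70 ✓; ∠AUG = 78.80° ✓; |UG| = 15.50 ✓; ∠UGM = 63.20° ✓; |GM| = 8.300 ✓; ∠GMD = 70.10° ✓; |MD| = 13.50 ✓; ∠(MD, DE) = 90.00° ✓; |DE| = 29.00 ✓; ∠(DE, ES) = 83.70° ✗; |ES| = 8.500 ✓.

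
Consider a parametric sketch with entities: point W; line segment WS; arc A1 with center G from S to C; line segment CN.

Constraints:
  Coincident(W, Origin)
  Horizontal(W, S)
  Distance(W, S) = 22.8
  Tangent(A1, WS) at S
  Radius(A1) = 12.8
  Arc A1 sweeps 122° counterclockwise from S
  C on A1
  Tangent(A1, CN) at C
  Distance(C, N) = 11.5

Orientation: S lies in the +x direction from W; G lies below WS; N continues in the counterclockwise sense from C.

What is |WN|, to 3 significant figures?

34.4

On A1, S sits at bearing 90° from G; a 122° counterclockwise sweep puts C at bearing 212°, so C = G + 12.8·(cos 212°, sin 212°) = (11.9, -19.6). The tangent condition forces GC to be normal to CN, so CN runs along (−sin 212°, cos 212°); with |CN| = 11.5, N = (18.0, -29.3). Then |WN| = |N − W| = 34.4.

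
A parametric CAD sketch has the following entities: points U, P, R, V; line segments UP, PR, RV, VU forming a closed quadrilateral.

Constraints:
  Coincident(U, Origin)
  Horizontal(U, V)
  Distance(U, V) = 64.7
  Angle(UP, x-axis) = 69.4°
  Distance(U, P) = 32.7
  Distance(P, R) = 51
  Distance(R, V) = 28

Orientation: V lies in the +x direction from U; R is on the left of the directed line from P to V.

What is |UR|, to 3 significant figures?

68.4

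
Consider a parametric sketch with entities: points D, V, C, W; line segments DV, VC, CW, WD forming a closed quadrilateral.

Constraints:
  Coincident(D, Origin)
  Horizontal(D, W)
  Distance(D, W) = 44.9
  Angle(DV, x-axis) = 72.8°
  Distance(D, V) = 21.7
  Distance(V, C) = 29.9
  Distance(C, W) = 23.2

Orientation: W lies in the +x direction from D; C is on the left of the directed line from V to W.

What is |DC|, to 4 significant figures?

42.22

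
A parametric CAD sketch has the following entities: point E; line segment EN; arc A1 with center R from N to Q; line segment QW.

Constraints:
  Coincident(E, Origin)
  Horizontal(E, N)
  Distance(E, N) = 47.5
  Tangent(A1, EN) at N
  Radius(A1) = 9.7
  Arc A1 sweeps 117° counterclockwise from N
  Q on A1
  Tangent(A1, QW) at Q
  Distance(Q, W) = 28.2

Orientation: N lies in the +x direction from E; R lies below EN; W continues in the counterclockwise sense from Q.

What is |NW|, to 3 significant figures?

39.5

On A1, N sits at bearing 90° from R; a 117° counterclockwise sweep puts Q at bearing 207°, so Q = R + 9.7·(cos 207°, sin 207°) = (38.9, -14.1). A1 meets QW tangentially, so RQ is at right angles to QW, so QW runs along (−sin 207°, cos 207°); with |QW| = 28.2, W = (51.7, -39.2). Then |NW| = |W − N| = 39.5.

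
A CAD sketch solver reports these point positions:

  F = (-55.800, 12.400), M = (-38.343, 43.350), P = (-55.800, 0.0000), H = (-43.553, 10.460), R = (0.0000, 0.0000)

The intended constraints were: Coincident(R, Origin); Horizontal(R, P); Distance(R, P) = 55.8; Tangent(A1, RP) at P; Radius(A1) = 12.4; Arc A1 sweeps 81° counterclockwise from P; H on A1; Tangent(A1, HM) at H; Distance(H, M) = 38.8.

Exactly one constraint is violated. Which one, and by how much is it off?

Distance(H, M) = 38.8 — off by 5.50.

R = (0.00, 0.00) ✓; R.y = 0.00, P.y = 0.00 ✓; |RP| = 55.80 ✓; ∠(FP, PR) = 90.00° ✓; |FP| = 12.40 ✓; bearing(F→H) − bearing(F→P) = 81.00° ✓; |FH| = 12.40 ✓; ∠(FH, HM) = 90.00° ✓; |HM| = 33.30 ✗.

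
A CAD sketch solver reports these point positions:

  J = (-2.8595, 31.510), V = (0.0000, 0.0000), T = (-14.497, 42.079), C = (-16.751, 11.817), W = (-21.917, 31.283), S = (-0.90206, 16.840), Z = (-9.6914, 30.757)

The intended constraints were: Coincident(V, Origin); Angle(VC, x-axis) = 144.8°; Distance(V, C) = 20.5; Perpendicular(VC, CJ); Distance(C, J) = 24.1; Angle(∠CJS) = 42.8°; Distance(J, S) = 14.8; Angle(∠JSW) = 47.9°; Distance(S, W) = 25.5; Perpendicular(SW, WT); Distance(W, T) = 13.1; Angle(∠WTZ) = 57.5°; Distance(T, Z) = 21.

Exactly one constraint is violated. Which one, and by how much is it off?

Distance(T, Z) = 21 — off by 8.70.

V = (0.00, 0.00) ✓; VC at 144.8° ✓; |VC| = 20.50 ✓; ∠(VC, CJ) = 90.00° ✓; |CJ| = 24.10 ✓; ∠CJS = 42.80° ✓; |JS| = 14.80 ✓; ∠JSW = 47.90° ✓; |SW| = 25.50 ✓; ∠(SW, WT) = 90.00° ✓; |WT| = 13.10 ✓; ∠WTZ = 57.50° ✓; |TZ| = 12.30 ✗.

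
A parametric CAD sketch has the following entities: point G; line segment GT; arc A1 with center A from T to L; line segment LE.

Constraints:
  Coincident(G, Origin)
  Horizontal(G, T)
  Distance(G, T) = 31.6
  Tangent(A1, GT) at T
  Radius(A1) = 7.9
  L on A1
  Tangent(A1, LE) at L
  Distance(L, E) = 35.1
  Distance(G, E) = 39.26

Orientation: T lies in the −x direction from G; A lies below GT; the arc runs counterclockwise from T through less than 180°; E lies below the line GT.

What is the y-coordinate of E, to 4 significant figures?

-37.60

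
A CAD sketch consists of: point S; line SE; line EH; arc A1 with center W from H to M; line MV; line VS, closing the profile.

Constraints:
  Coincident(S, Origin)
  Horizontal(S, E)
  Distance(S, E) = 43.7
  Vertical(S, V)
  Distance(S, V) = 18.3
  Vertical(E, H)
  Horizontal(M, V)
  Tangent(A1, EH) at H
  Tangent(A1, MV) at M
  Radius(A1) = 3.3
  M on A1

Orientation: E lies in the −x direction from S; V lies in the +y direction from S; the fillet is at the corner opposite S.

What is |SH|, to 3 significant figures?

46.2

S is at the origin; SE is horizontal with |SE| = 43.7 and E on the −x side, so E = (-43.7, 0.00). S and V share the same x with |SV| = 18.3 and V on the +y side, so V = (0.00, 18.3). The virtual corner opposite S is at (-43.7, 18.3). A1 meets EH tangentially, so WH is at right angles to EH and A1 meets MV tangentially, so WM is at right angles to MV, with radius 3.3, so the center W sits 3.3 in from both sides at W = (-40.4, 15.0). That places the tangent points at H = (-43.7, 15.0) on EH and M = (-40.4, 18.3) on MV. Then |SH| = |H − S| = 46.2.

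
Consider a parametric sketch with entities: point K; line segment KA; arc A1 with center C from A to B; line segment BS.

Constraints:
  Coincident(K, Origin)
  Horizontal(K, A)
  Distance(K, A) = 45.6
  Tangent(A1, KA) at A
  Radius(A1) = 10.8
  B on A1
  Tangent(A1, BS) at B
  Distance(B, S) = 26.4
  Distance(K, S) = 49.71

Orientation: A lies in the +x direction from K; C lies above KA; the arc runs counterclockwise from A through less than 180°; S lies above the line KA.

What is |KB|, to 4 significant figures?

56.15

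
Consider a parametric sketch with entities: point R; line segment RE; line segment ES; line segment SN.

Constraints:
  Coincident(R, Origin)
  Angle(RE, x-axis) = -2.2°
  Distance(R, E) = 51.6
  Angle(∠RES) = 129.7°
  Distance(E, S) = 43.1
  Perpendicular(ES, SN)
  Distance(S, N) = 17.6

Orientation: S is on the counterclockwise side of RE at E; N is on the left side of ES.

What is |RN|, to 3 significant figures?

79.2

R is at the origin; RE runs at -2.2° with length 51.6, so E = 51.6·(cos -2.2°, sin -2.2°) = (51.6, -1.98). ∠RES = 129.7°, so ES runs at -2.2° + (180° − 129.7°) = 48.1° from the x-axis; with |ES| = 43.1, S = E + 43.1·(cos 48.1°, sin 48.1°) = (80.3, 30.1). ES ⟂ SN; with |SN| = 17.6 on the left of ES, N = S + 17.6·(-0.744, 0.668) = (67.2, 41.9). Then |RN| = |N − R| = 79.2.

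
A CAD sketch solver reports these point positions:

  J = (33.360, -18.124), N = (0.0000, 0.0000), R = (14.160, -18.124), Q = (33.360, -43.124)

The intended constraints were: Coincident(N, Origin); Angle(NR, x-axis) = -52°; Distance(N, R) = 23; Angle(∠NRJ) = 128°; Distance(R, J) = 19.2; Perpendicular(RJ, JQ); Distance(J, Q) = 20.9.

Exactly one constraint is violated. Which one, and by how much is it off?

Distance(J, Q) = 20.9 — off by 4.10.

N = (0.00, 0.00) ✓; NR at -52.00° ✓; |NR| = 23.00 ✓; ∠NRJ = 128.0° ✓; |RJ| = 19.20 ✓; ∠(RJ, JQ) = 90.00° ✓; |JQ| = 25.00 ✗.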